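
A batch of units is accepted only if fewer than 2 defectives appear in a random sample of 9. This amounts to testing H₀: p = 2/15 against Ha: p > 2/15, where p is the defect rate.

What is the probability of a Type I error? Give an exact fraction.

α = P(reject H₀ | H₀ true) = P(K ≥ 2 | p = 2/15), K ~ Binomial(9, 2/15).
Via the complement, α = 1 − Σ_{j=0}^{1} C(9,j)(2/15)^j(13/15)^{9-j} = 13155707024/38443359375.

13155707024/38443359375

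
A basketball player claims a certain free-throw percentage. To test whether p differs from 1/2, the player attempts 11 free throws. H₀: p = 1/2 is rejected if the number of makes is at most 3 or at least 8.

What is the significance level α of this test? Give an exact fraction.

29/128

α = P(Y ≤ 3 or Y ≥ 8 | p = 1/2), Y ~ Binomial(11, 1/2).
The two tails are symmetric, so α = 2·(1 + 11 + 55 + 165)/2^11 = 464/2048 = 29/128.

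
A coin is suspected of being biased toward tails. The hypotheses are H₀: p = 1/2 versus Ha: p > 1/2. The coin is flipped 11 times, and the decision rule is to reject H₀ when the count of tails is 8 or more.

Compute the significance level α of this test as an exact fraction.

29/256

The Type I error probability is α = P(S ≥ 8) computed under H₀, where S ~ Binomial(11, 1/2).
Summing the upper tail: (165 + 55 + 11 + 1) / 2^11 = 232/2048 = 29/256.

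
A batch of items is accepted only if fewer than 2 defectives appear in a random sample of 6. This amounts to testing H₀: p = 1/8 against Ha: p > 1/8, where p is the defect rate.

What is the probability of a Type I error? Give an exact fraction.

The significance level is the probability, assuming p = 1/8, of seeing 2 or more defectives in 6 draws.
Via the complement, α = 1 − Σ_{j=0}^{1} C(6,j)(1/8)^j(7/8)^{6-j} = 43653/262144.

43653/262144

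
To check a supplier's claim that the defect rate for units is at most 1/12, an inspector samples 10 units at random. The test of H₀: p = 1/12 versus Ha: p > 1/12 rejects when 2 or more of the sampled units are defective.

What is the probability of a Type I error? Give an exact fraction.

4133487571/20639121408

The significance level is the probability, assuming p = 1/12, of seeing 2 or more defectives in 10 draws.
α = 1 − P(K ≤ 1) = 1 − 16505633837/20639121408 = 4133487571/20639121408.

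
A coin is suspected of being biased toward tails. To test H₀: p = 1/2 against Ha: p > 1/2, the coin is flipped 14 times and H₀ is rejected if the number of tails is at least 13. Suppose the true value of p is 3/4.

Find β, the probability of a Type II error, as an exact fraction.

β = P(fail to reject H₀ | Ha true) = P(Y ≤ 12 | p = 3/4), Y ~ Binomial(14, 3/4).
Summing C(14,j)·(3/4)^j·(1/4)^{14-j} for j = 0..12 gives 241331965/268435456.

241331965/268435456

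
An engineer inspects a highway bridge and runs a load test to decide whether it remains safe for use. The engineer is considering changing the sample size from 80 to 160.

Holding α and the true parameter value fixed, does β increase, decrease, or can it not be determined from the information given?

It decreases.

Increasing n separates the H₀ and Ha sampling distributions, so under Ha fewer outcomes land in the acceptance region.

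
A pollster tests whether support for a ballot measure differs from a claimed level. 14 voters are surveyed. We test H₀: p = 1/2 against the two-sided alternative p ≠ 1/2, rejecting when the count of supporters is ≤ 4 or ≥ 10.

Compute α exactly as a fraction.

1471/8192

Under H₀, S ~ Binomial(14, 1/2); α is the probability of landing in either tail, P(S ≤ 4) + P(S ≥ 10).
The two tails are symmetric, so α = 2·(1 + 14 + 91 + 364 + 1001)/2^14 = 2942/16384 = 1471/8192.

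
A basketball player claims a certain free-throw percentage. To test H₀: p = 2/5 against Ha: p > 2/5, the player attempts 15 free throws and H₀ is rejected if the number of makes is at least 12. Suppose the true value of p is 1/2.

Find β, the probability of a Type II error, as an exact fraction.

β = P(fail to reject H₀ | Ha true) = P(K ≤ 11 | p = 1/2), K ~ Binomial(15, 1/2).
Equivalently, β = 1 − P(K ≥ 12) = 503/512.

503/512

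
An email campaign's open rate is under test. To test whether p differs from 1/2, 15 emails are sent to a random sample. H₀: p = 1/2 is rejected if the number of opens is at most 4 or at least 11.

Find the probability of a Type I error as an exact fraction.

1941/16384

Under H₀, S ~ Binomial(15, 1/2); α is the probability of landing in either tail, P(S ≤ 4) + P(S ≥ 11).
The two tails are symmetric, so α = 2·(1 + 15 + 105 + 455 + 1365)/2^15 = 3882/32768 = 1941/16384.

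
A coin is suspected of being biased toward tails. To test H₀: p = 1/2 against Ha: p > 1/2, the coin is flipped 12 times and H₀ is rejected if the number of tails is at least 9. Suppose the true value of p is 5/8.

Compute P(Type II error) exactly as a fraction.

49315179861/68719476736

Under the alternative p = 5/8, Y ~ Binomial(12, 5/8); β is the probability the test does not reject, P(Y < 9).
Summing C(12,j)·(5/8)^j·(3/8)^{12-j} for j = 0..8 gives 49315179861/68719476736.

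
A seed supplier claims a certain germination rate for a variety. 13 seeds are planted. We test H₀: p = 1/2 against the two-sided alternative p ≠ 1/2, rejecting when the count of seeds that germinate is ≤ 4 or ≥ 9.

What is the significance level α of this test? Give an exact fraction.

1093/4096

Under H₀, K ~ Binomial(13, 1/2); α is the probability of landing in either tail, P(K ≤ 4) + P(K ≥ 9).
By symmetry, α = 2·P(K ≤ 4) = 2·(1 + 13 + 78 + 286 + 715)/8192 = 2186/8192 = 1093/4096.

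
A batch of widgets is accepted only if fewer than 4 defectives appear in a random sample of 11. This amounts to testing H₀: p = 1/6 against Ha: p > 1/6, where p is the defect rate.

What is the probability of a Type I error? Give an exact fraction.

The significance level is the probability, assuming p = 1/6, of seeing 4 or more defectives in 11 draws.
Computing the lower-tail complement: 1 − 13671875/15116544 = 1444669/15116544.

1444669/15116544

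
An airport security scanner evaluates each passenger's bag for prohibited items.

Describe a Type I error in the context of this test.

With the conventional null hypothesis that the bag contains no prohibited items:
A Type I error is rejecting H₀ when H₀ is true.
Here that means flagging the bag for a manual search when actually the bag contains no prohibited items.

A Type I error would mean concluding that the bag contains a prohibited item when in fact the bag contains no prohibited items.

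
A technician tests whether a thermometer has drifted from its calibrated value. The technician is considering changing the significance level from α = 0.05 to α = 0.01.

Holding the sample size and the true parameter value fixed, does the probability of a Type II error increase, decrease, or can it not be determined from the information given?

Lowering α raises the bar for rejection; under Ha, the test now fails to reject on outcomes it previously would have rejected.

It increases.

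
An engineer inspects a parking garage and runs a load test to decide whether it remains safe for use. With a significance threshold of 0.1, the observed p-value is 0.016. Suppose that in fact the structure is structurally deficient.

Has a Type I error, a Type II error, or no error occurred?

Neither — the decision is correct.

The conventional null hypothesis is that the structure meets the required load capacity (safe).
Since p = 0.016 < α = 0.1, H₀ is rejected.
H₀ is false (actually the structure is structurally deficient).
The decision matches the true state — no error.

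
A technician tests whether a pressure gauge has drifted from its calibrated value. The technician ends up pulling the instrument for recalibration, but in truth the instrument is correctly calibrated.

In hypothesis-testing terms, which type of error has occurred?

The null hypothesis here is that the instrument is correctly calibrated.
'Pulling the instrument for recalibration' corresponds to rejecting H₀.
H₀ was rejected but H₀ is true — a Type I error (false positive).

Type I error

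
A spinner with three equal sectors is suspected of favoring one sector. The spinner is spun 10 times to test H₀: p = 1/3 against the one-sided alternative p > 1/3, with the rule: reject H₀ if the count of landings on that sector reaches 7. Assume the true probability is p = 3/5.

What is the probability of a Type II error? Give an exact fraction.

6032416/9765625

Under the alternative p = 3/5, S ~ Binomial(10, 3/5); β is the probability the test does not reject, P(S < 7).
Adding the binomial probabilities P(S=0)+…+P(S=6) at p = 3/5 gives 6032416/9765625.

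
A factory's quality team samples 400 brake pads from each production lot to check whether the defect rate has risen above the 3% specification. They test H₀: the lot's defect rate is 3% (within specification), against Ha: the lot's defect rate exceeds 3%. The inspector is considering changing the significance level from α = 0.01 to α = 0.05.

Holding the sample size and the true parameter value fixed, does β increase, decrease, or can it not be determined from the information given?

With a larger α the critical value moves toward the center, so more of the Ha sampling distribution lies in the rejection region.

It decreases.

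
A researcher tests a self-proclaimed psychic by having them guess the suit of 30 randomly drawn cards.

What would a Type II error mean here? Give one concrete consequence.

With the conventional null hypothesis that the subject is guessing at random (p = 1/4):
A Type II error is failing to reject H₀ when H₀ is false.
Here that means concluding there is no evidence of ability when actually the subject performs better than chance.

A Type II error would mean concluding that the subject is guessing at random (p = 1/4) (or at least failing to establish that the subject performs better than chance) when in fact the subject performs better than chance. Consequence: genuine ability (if it existed) would go unrecognized.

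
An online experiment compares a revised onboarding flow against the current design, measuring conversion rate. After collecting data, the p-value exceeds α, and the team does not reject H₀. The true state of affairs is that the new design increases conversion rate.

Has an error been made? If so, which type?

Type II error

The conventional null hypothesis here is that the new design has no effect on conversion rate.
H₀ was not rejected, but H₀ is actually false.
Failing to reject a false null hypothesis is a Type II error (false negative).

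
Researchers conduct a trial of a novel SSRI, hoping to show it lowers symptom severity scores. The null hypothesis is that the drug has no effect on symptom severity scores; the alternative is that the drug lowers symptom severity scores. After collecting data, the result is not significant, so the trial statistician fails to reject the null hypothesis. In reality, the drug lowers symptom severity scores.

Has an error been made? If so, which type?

H₀ was not rejected, but H₀ is actually false.
Failing to reject a false null hypothesis is a Type II error (false negative).

Type II error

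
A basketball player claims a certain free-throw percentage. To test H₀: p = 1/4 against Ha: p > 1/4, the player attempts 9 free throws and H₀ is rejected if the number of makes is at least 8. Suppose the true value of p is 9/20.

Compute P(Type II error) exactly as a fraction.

β = P(fail to reject H₀ | Ha true) = P(S ≤ 7 | p = 9/20), S ~ Binomial(9, 9/20).
Adding the binomial probabilities P(S=0)+…+P(S=7) at p = 9/20 gives 126837738533/128000000000.

126837738533/128000000000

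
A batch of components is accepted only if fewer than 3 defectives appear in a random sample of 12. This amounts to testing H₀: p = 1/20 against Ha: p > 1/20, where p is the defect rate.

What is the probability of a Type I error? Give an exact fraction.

16030320228069/819200000000000

The significance level is the probability, assuming p = 1/20, of seeing 3 or more defectives in 12 draws.
α = 1 − P(X ≤ 2) = 1 − 803169679771931/819200000000000 = 16030320228069/819200000000000.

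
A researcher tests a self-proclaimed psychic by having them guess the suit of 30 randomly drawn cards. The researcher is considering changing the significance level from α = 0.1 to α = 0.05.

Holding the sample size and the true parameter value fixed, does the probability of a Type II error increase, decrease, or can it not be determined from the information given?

It increases.

A smaller α moves the rejection region further into the tail. With the alternative true, more outcomes now fall outside the rejection region, so failing to reject becomes more likely.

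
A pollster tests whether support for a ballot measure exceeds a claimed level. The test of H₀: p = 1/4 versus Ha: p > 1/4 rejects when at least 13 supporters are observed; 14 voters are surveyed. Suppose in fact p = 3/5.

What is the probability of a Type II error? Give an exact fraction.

Under the alternative p = 3/5, X ~ Binomial(14, 3/5); β is the probability the test does not reject, P(X < 13).
Adding the binomial probabilities P(X=0)+…+P(X=12) at p = 3/5 gives 6054091612/6103515625.

6054091612/6103515625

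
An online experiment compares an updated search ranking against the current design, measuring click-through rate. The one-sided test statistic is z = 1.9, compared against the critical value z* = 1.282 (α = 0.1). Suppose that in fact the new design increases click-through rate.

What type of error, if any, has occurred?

The conventional null hypothesis is that the new design has no effect on click-through rate.
Since z = 1.9 > z* = 1.282, H₀ is rejected.
H₀ is false (actually the new design increases click-through rate).
The decision matches the true state — no error.

No error (correct decision).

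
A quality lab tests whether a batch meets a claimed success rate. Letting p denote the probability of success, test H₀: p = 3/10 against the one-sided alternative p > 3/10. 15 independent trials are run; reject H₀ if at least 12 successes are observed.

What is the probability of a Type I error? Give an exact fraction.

11457336519/125000000000000

The Type I error probability is α = P(K ≥ 12) computed under H₀, where K ~ Binomial(15, 3/10).
Adding the binomial terms for j = 12 through 15 with p = 3/10 yields 11457336519/125000000000000.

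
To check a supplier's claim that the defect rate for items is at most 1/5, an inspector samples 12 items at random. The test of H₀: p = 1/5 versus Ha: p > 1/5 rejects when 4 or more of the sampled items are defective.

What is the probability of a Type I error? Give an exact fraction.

Under H₀, K ~ Binomial(12, 1/5); the Type I error rate is P(K ≥ 4).
α = 1 − P(K ≤ 3) = 1 − 38797312/48828125 = 10030813/48828125.

10030813/48828125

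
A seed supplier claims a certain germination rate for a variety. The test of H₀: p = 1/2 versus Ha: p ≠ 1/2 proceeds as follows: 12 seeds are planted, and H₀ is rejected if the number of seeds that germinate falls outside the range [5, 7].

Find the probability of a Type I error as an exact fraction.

397/1024

The significance level is the null-hypothesis probability of the rejection region {≤4} ∪ {≥8}.
By symmetry, α = 2·P(X ≤ 4) = 2·(1 + 12 + 66 + 220 + 495)/4096 = 1588/4096 = 397/1024.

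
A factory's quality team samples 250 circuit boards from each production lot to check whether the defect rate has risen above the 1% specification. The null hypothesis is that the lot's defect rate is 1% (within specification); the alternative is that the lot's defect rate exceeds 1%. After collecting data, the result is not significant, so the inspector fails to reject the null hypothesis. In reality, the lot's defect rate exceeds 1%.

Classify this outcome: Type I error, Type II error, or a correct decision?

H₀ was not rejected, but H₀ is actually false.
Failing to reject a false null hypothesis is a Type II error (false negative).

Type II error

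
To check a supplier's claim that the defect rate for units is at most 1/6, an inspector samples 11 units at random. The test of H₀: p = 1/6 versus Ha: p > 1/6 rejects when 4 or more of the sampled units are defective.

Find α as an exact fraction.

The significance level is the probability, assuming p = 1/6, of seeing 4 or more defectives in 11 draws.
Via the complement, α = 1 − Σ_{j=0}^{3} C(11,j)(1/6)^j(5/6)^{11-j} = 1444669/15116544.

1444669/15116544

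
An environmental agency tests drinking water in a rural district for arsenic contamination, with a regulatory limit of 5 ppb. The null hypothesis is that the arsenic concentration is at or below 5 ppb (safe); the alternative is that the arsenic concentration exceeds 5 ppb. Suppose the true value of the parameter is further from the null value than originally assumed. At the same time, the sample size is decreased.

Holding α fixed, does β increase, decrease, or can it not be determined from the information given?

Cannot be determined from the information given.

The first change alone would make β decrease; the second alone would make β increase. Which effect dominates depends on the magnitudes, which are not given.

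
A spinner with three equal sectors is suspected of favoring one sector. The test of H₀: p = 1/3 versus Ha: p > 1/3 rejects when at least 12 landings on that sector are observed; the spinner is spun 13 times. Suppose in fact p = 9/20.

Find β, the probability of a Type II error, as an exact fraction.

A Type II error is failing to reject when Ha holds: with p = 9/20, β = P(X ≤ 11).
Summing C(13,j)·(9/20)^j·(11/20)^{13-j} for j = 0..11 gives 10234633838806861/10240000000000000.

10234633838806861/10240000000000000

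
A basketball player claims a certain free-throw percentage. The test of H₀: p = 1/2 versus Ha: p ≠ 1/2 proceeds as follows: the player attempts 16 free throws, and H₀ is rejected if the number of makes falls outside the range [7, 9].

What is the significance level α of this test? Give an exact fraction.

14893/32768

α = P(X ≤ 6 or X ≥ 10 | p = 1/2), X ~ Binomial(16, 1/2).
By symmetry, α = 2·P(X ≤ 6) = 2·(1 + 16 + 120 + 560 + 1820 + 4368 + 8008)/65536 = 29786/65536 = 14893/32768.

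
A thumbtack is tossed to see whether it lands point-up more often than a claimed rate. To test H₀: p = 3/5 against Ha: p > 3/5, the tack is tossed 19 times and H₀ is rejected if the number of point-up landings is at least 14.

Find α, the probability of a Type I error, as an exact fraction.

3107499742269/19073486328125

Under H₀, Y ~ Binomial(19, 3/5), and α = P(Y ≥ 14).
Adding the binomial terms for j = 14 through 19 with p = 3/5 yields 3107499742269/19073486328125.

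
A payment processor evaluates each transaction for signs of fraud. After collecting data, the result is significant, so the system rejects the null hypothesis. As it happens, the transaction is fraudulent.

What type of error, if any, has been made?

The conventional null hypothesis here is that the transaction is legitimate.
The test rejected a false H₀ — the decision matches the true state.

No error — this is a correct decision.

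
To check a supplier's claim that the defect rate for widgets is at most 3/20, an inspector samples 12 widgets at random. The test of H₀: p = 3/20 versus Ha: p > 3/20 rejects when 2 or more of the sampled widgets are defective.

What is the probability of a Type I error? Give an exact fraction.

The significance level is the probability, assuming p = 3/20, of seeing 2 or more defectives in 12 draws.
α = 1 − P(X ≤ 1) = 1 − 1816410504304549/4096000000000000 = 2279589495695451/4096000000000000.

2279589495695451/4096000000000000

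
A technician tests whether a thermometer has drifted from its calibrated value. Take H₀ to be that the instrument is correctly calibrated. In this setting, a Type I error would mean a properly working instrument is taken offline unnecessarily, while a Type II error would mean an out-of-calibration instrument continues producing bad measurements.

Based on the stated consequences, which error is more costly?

Type II error

The Type II consequence (an out-of-calibration instrument continues producing bad measurements) is more severe than the Type I consequence (a properly working instrument is taken offline unnecessarily).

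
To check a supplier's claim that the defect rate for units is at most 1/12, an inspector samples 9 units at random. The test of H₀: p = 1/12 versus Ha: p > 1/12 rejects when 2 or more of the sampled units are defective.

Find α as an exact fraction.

218150683/1289945088

α = P(reject H₀ | H₀ true) = P(S ≥ 2 | p = 1/12), S ~ Binomial(9, 1/12).
Computing the lower-tail complement: 1 − 1071794405/1289945088 = 218150683/1289945088.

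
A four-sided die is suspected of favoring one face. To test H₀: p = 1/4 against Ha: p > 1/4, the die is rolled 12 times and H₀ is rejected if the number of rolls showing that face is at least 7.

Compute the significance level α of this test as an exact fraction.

Under H₀, Y ~ Binomial(12, 1/4), and α = P(Y ≥ 7).
P(Y ≥ 7) = Σ_{j=7}^{12} C(12,j)·(1/4)^j·(3/4)^{12-j} = 119561/8388608.

119561/8388608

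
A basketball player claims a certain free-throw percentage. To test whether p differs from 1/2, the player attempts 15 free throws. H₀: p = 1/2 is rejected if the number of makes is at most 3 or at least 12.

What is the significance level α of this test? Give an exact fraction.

Under H₀, Y ~ Binomial(15, 1/2); α is the probability of landing in either tail, P(Y ≤ 3) + P(Y ≥ 12).
By symmetry, α = 2·P(Y ≤ 3) = 2·(1 + 15 + 105 + 455)/32768 = 1152/32768 = 9/256.

9/256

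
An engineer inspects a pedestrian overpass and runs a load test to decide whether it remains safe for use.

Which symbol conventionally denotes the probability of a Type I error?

P(Type I error) = P(reject H₀ | H₀ true) = α, the significance level.

α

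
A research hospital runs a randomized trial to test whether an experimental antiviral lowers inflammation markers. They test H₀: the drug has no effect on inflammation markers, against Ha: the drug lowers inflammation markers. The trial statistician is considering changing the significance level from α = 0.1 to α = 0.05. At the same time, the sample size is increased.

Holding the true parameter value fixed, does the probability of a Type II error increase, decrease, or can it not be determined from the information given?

Cannot be determined from the information given.

The first change alone would make β increase; the second alone would make β decrease. Which effect dominates depends on the magnitudes, which are not given.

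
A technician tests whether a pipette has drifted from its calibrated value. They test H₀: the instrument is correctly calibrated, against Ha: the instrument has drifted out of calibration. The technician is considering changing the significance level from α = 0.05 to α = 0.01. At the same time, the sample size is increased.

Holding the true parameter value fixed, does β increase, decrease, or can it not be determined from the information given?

Cannot be determined from the information given.

The first change alone would make β increase; the second alone would make β decrease. Which effect dominates depends on the magnitudes, which are not given.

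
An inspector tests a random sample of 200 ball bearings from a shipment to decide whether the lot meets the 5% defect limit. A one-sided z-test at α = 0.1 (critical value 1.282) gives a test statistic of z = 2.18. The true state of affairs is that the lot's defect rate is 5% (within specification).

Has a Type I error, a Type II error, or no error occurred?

Type I error

The conventional null hypothesis is that the lot's defect rate is 5% (within specification).
Since z = 2.18 > z* = 1.282, H₀ is rejected.
H₀ is true (actually the lot's defect rate is 5% (within specification)).
Rejecting a true H₀ is a Type I error.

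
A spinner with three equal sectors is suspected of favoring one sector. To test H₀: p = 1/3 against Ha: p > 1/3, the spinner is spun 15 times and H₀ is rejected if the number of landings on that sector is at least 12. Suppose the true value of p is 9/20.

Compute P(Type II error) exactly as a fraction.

A Type II error is failing to reject when Ha holds: with p = 9/20, β = P(X ≤ 11).
Summing C(15,j)·(9/20)^j·(11/20)^{15-j} for j = 0..11 gives 8140171073330835209/8192000000000000000.

8140171073330835209/8192000000000000000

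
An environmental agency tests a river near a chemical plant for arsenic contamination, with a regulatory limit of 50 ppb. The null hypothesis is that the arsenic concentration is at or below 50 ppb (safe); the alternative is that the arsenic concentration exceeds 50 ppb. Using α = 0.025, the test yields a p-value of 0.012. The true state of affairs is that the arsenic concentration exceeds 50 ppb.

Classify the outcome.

Neither — the decision is correct.

Since p = 0.012 < α = 0.025, H₀ is rejected.
H₀ is false (actually the arsenic concentration exceeds 50 ppb).
The decision matches the true state — no error.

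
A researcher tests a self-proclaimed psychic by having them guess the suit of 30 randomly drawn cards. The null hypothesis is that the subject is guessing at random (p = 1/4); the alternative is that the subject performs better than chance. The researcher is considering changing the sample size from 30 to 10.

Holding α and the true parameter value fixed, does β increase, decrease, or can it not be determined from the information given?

A smaller sample increases the standard error, so the sampling distributions under H₀ and Ha overlap more.

It increases.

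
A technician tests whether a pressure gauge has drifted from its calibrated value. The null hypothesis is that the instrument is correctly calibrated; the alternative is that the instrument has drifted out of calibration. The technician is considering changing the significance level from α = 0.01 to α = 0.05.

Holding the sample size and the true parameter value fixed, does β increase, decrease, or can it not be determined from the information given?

It decreases.

With a larger α the critical value moves toward the center, so more of the Ha sampling distribution lies in the rejection region.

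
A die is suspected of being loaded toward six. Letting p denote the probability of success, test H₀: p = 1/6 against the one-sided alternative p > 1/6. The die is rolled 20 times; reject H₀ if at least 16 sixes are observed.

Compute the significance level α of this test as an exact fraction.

264623/304679870005248

The Type I error probability is α = P(X ≥ 16) computed under H₀, where X ~ Binomial(20, 1/6).
P(X ≥ 16) = Σ_{j=16}^{20} C(20,j)·(1/6)^j·(5/6)^{20-j} = 264623/304679870005248.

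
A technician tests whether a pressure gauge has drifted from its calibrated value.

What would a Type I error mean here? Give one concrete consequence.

A Type I error would mean concluding that the instrument has drifted out of calibration when in fact the instrument is correctly calibrated. Consequence: a properly working instrument is taken offline unnecessarily.

With the conventional null hypothesis that the instrument is correctly calibrated:
A Type I error is rejecting H₀ when H₀ is true.
Here that means pulling the instrument for recalibration when actually the instrument is correctly calibrated.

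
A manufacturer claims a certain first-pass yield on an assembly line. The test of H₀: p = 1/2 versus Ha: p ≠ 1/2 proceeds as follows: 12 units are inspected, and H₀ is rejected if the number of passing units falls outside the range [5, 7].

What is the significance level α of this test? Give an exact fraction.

α = P(S ≤ 4 or S ≥ 8 | p = 1/2), S ~ Binomial(12, 1/2).
The two tails are symmetric, so α = 2·(1 + 12 + 66 + 220 + 495)/2^12 = 1588/4096 = 397/1024.

397/1024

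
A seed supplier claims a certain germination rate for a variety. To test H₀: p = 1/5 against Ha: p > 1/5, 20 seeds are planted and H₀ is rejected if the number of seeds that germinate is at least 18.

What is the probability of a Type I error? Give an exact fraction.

α = P(reject H₀ | H₀ true) = P(K ≥ 18 | p = 1/5), with K ~ Binomial(20, 1/5).
Adding the binomial terms for j = 18 through 20 with p = 1/5 yields 3121/95367431640625.

3121/95367431640625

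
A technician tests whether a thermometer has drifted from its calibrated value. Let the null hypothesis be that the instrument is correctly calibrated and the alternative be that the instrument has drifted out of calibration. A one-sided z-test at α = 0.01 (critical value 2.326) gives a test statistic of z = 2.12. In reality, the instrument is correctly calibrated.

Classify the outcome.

Since z = 2.12 ≤ z* = 2.326, H₀ is not rejected.
H₀ is true (actually the instrument is correctly calibrated).
The decision matches the true state — no error.

No error (correct decision).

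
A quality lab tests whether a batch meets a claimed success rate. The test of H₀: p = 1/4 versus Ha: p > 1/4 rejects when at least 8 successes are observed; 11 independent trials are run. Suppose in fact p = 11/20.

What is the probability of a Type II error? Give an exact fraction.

A Type II error is failing to reject when Ha holds: with p = 11/20, β = P(S ≤ 7).
Equivalently, β = 1 − P(S ≥ 8) = 828290341647/1024000000000.

828290341647/1024000000000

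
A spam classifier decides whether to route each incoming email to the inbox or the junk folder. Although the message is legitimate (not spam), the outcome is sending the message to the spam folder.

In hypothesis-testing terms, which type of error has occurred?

The null hypothesis here is that the message is legitimate (not spam).
'Sending the message to the spam folder' corresponds to rejecting H₀.
H₀ was rejected but H₀ is true — a Type I error (false positive).

Type I error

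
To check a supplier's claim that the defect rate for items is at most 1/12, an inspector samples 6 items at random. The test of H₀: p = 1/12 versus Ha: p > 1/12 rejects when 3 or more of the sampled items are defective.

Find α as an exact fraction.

α = P(reject H₀ | H₀ true) = P(K ≥ 3 | p = 1/12), K ~ Binomial(6, 1/12).
α = 1 − P(K ≤ 2) = 1 − 1478741/1492992 = 14251/1492992.

14251/1492992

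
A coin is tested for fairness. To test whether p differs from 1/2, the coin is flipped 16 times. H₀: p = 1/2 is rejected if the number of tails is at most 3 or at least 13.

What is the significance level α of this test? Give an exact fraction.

697/32768

Under H₀, X ~ Binomial(16, 1/2); α is the probability of landing in either tail, P(X ≤ 3) + P(X ≥ 13).
The two tails are symmetric, so α = 2·(1 + 16 + 120 + 560)/2^16 = 1394/65536 = 697/32768.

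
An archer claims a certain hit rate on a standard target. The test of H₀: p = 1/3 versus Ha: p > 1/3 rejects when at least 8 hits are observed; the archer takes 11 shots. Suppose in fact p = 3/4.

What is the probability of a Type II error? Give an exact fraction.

150311/524288

β = P(fail to reject H₀ | Ha true) = P(Y ≤ 7 | p = 3/4), Y ~ Binomial(11, 3/4).
Summing C(11,j)·(3/4)^j·(1/4)^{11-j} for j = 0..7 gives 150311/524288.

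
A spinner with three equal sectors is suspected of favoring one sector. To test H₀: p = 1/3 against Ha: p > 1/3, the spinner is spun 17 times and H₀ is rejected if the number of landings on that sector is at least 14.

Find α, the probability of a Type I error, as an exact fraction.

6019/129140163

The Type I error probability is α = P(S ≥ 14) computed under H₀, where S ~ Binomial(17, 1/3).
Summing C(17,j)(1/3)^j(2/3)^{17−j} for j = 14,…,17 gives 6019/129140163.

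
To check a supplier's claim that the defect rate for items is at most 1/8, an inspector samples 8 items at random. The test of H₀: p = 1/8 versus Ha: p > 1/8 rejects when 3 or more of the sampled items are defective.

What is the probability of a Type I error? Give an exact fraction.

1129899/16777216

Under H₀, S ~ Binomial(8, 1/8); the Type I error rate is P(S ≥ 3).
Via the complement, α = 1 − Σ_{j=0}^{2} C(8,j)(1/8)^j(7/8)^{8-j} = 1129899/16777216.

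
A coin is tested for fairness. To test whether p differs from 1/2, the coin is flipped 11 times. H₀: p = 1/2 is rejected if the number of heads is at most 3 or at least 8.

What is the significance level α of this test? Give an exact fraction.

29/128

The significance level is the null-hypothesis probability of the rejection region {≤3} ∪ {≥8}.
The two tails are symmetric, so α = 2·(1 + 11 + 55 + 165)/2^11 = 464/2048 = 29/128.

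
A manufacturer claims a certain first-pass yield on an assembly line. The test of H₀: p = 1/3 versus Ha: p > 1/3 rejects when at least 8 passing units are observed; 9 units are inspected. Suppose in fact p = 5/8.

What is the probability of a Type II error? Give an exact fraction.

Under the alternative p = 5/8, K ~ Binomial(9, 5/8); β is the probability the test does not reject, P(K < 8).
Adding the binomial probabilities P(K=0)+…+P(K=7) at p = 5/8 gives 3803679/4194304.

3803679/4194304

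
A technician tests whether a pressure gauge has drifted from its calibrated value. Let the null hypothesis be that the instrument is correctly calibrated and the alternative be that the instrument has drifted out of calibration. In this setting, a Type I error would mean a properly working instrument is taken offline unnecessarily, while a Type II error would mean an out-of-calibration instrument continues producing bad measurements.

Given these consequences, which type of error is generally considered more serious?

Type II error

The Type II consequence (an out-of-calibration instrument continues producing bad measurements) is more severe than the Type I consequence (a properly working instrument is taken offline unnecessarily).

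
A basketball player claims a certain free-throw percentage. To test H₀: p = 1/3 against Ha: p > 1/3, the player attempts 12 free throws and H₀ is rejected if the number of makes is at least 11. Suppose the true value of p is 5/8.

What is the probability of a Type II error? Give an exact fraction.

66717523611/68719476736

Under the alternative p = 5/8, X ~ Binomial(12, 5/8); β is the probability the test does not reject, P(X < 11).
Equivalently, β = 1 − P(X ≥ 11) = 66717523611/68719476736.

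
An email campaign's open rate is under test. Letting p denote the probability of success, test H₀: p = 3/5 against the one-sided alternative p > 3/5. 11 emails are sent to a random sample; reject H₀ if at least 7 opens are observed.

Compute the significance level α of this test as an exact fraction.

5202873/9765625

The Type I error probability is α = P(S ≥ 7) computed under H₀, where S ~ Binomial(11, 3/5).
Adding the binomial terms for j = 7 through 11 with p = 3/5 yields 5202873/9765625.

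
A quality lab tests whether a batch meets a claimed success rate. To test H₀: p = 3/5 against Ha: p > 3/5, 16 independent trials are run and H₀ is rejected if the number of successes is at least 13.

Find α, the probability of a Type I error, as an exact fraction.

1988120781/30517578125

Under H₀, X ~ Binomial(16, 3/5), and α = P(X ≥ 13).
Adding the binomial terms for j = 13 through 16 with p = 3/5 yields 1988120781/30517578125.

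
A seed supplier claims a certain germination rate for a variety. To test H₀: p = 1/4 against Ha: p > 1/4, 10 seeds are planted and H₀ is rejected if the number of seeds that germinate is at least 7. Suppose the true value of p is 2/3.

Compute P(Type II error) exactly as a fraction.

Under the alternative p = 2/3, Y ~ Binomial(10, 2/3); β is the probability the test does not reject, P(Y < 7).
Equivalently, β = 1 − P(Y ≥ 7) = 8675/19683.

8675/19683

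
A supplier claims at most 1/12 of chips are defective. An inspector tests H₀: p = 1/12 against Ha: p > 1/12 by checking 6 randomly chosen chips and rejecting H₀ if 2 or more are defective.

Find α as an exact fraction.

α = P(reject H₀ | H₀ true) = P(Y ≥ 2 | p = 1/12), Y ~ Binomial(6, 1/12).
Computing the lower-tail complement: 1 − 2737867/2985984 = 248117/2985984.

248117/2985984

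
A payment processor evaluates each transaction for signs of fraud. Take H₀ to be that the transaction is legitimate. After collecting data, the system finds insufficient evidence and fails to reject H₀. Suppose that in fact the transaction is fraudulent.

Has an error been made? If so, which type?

Type II error

H₀ was not rejected, but H₀ is actually false.
Failing to reject a false null hypothesis is a Type II error (false negative).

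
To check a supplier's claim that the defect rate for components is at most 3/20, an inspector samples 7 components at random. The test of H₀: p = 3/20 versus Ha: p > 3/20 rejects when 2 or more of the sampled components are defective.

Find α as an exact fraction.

181386189/640000000

α = P(reject H₀ | H₀ true) = P(S ≥ 2 | p = 3/20), S ~ Binomial(7, 3/20).
Computing the lower-tail complement: 1 − 458613811/640000000 = 181386189/640000000.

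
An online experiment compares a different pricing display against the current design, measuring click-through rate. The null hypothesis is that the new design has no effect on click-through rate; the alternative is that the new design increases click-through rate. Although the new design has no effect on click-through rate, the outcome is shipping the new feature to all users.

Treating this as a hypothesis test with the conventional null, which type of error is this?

Type I error

'Shipping the new feature to all users' corresponds to rejecting H₀.
H₀ was rejected but H₀ is true — a Type I error (false positive).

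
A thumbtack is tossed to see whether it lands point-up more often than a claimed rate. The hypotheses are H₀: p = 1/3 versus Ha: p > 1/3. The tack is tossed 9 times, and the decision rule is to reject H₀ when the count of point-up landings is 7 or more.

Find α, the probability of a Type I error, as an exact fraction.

The Type I error probability is α = P(Y ≥ 7) computed under H₀, where Y ~ Binomial(9, 1/3).
Adding the binomial terms for j = 7 through 9 with p = 1/3 yields 163/19683.

163/19683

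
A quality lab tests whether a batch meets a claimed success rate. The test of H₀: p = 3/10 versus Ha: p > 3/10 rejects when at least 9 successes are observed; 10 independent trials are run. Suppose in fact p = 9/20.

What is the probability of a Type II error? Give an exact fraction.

A Type II error is failing to reject when Ha holds: with p = 9/20, β = P(X ≤ 8).
Summing C(10,j)·(9/20)^j·(11/20)^{10-j} for j = 0..8 gives 10193896961809/10240000000000.

10193896961809/10240000000000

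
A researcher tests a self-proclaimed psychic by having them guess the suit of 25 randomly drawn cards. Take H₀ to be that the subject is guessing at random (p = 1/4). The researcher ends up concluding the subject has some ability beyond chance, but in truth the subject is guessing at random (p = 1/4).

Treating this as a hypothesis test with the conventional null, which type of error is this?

'Concluding the subject has some ability beyond chance' corresponds to rejecting H₀.
H₀ was rejected but H₀ is true — a Type I error (false positive).

Type I error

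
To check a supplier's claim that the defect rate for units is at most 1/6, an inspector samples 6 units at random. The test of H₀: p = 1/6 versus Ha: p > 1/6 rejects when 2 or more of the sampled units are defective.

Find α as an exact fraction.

12281/46656

Under H₀, Y ~ Binomial(6, 1/6); the Type I error rate is P(Y ≥ 2).
α = 1 − P(Y ≤ 1) = 1 − 34375/46656 = 12281/46656.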